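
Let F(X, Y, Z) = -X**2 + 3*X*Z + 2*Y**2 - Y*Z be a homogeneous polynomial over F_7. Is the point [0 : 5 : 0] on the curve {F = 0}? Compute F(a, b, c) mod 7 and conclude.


F(0,5,0) ≡ 1 (mod 7); P is NOT on the curve.

Evaluate F(0, 5, 0) term-by-term (mod 7).
  -X**2 ↦ -1·0·1·1 = 0
  3*X*Z ↦ 3·0·1·0 = 0
  2*Y**2 ↦ 2·1·25·1 = 50
  -Y*Z ↦ -1·1·5·0 = 0
Sum: F(0, 5, 0) = (0) + (0) + (50) + (0) = 50.
Reducing mod 7: 50 ≡ 1 (mod 7).
Since F(a, b, c) ≡ 1 ≠ 0 (mod 7), P does NOT lie on the curve.


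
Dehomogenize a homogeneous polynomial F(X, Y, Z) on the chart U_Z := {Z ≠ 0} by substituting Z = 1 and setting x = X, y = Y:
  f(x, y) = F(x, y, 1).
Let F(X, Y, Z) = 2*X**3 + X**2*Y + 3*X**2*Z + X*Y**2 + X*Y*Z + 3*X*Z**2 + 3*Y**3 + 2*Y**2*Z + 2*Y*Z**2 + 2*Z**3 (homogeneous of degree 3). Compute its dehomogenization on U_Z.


f(x, y) = 2*x**3 + x**2*y + 3*x**2 + x*y**2 + x*y + 3*x + 3*y**3 + 2*y**2 + 2*y + 2

On U_Z we set Z = 1. Each monomial c·X^i·Y^j·Z^k in F becomes c·x^i·y^j·1^k = c·x^i·y^j.
Substituting Z = 1: F(X, Y, 1) = 2*x**3 + x**2*y + 3*x**2 + x*y**2 + x*y + 3*x + 3*y**3 + 2*y**2 + 2*y + 2.
Note: deg(f) ≤ deg(F) = 3; strict inequality happens when F is divisible by Z (lost terms).


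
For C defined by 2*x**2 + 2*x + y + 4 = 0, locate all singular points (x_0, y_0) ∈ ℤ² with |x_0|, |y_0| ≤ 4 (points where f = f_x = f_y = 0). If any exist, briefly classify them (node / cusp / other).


No singular points in the scanned grid; C is smooth there.

Compute partial derivatives:
  f_x = 4*x + 2.
  f_y = 1.
f_y = 1 is a nonzero constant, so f_y never vanishes: no point (x, y) can satisfy f = f_x = f_y = 0. In particular no (x, y) ∈ {−4, ..., 4}² is singular; the curve is smooth.


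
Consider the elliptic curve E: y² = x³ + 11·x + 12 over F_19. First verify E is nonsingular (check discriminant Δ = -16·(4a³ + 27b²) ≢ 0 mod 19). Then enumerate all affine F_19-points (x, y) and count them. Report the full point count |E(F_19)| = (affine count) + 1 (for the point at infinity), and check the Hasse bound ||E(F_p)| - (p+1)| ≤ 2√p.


Affine points = {(1, 9), (1, 10), (2, 2), (2, 17), (4, 5), (4, 14), (6, 3), (6, 16), (8, 2), (8, 17), (9, 2), (9, 17), (10, 1), (10, 18), (11, 1), (11, 18), (16, 3), (16, 16), (17, 1), (17, 18), (18, 0)}; affine count = 21; |E(F_19)| = 22.

Discriminant check: Δ ∝ 4a³ + 27b² = 4·11³ + 27·12² = 4·1331 + 27·144 ≡ 16 (mod 19). Nonzero ⇒ E is nonsingular.
For each x ∈ F_19, compute rhs = x³ + 11·x + 12 mod 19, then count y ∈ F_19 with y² ≡ rhs.
  x = 0: rhs = 12, matching y values: none (0 points).
  x = 1: rhs = 5, matching y values: 9, 10 (2 points).
  x = 2: rhs = 4, matching y values: 2, 17 (2 points).
  x = 3: rhs = 15, matching y values: none (0 points).
  x = 4: rhs = 6, matching y values: 5, 14 (2 points).
  x = 5: rhs = 2, matching y values: none (0 points).
  x = 6: rhs = 9, matching y values: 3, 16 (2 points).
  x = 7: rhs = 14, matching y values: none (0 points).
  x = 8: rhs = 4, matching y values: 2, 17 (2 points).
  x = 9: rhs = 4, matching y values: 2, 17 (2 points).
  x = 10: rhs = 1, matching y values: 1, 18 (2 points).
  x = 11: rhs = 1, matching y values: 1, 18 (2 points).
  x = 12: rhs = 10, matching y values: none (0 points).
  x = 13: rhs = 15, matching y values: none (0 points).
  x = 14: rhs = 3, matching y values: none (0 points).
  x = 15: rhs = 18, matching y values: none (0 points).
  x = 16: rhs = 9, matching y values: 3, 16 (2 points).
  x = 17: rhs = 1, matching y values: 1, 18 (2 points).
  x = 18: rhs = 0, matching y values: 0 (1 points).
Total affine count: 21.
Full point count |E(F_19)| = 21 + 1 = 22.
Hasse bound: |22 − (19+1)| = |2| = 2 ≤ 2√19 ≈ 8.7178 ✓.


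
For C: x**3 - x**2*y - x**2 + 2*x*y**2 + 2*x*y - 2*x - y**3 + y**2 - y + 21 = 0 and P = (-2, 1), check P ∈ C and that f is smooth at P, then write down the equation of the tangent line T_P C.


Tangent line at P: 22*x - 18*y + 62 = 0.

Step 1: f(-2, 1) = 0, so P lies on C.
Step 2: partial derivatives
  f_x(x, y) = 3*x**2 - 2*x*y - 2*x + 2*y**2 + 2*y - 2, f_y(x, y) = -x**2 + 4*x*y + 2*x - 3*y**2 + 2*y - 1.
  f_x(P) = 22, f_y(P) = -18 (gradient nonzero, so P is smooth).
Step 3: tangent line at P: 22·(x − -2) + -18·(y − 1) = 0.
Expanding: 22*x - 18*y + 62 = 0.


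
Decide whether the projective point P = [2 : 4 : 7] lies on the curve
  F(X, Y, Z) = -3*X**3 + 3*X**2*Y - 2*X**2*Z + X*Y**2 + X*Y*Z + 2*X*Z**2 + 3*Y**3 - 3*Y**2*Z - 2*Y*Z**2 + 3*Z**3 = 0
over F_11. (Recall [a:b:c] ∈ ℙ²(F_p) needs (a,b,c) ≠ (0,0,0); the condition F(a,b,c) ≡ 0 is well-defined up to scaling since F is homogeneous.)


F(2,4,7) ≡ 8 (mod 11); P is NOT on the curve.

Evaluate F(2, 4, 7) term-by-term (mod 11).
  -3*X**3 ↦ -3·8·1·1 = -24
  3*X**2*Y ↦ 3·4·4·1 = 48
  -2*X**2*Z ↦ -2·4·1·7 = -56
  X*Y**2 ↦ 1·2·16·1 = 32
  X*Y*Z ↦ 1·2·4·7 = 56
  2*X*Z**2 ↦ 2·2·1·49 = 196
  3*Y**3 ↦ 3·1·64·1 = 192
  -3*Y**2*Z ↦ -3·1·16·7 = -336
  -2*Y*Z**2 ↦ -2·1·4·49 = -392
  3*Z**3 ↦ 3·1·1·343 = 1029
Sum: F(2, 4, 7) = (-24) + (48) + (-56) + (32) + (56) + (196) + (192) + (-336) + (-392) + (1029) = 745.
Reducing mod 11: 745 ≡ 8 (mod 11).
Since F(a, b, c) ≡ 8 ≠ 0 (mod 11), P does NOT lie on the curve.


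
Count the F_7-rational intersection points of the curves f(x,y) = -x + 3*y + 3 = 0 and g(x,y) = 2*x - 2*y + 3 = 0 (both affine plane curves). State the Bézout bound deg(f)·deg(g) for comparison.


Common zeros: {(5, 3)}; count = 1; Bézout bound = 1.

deg(f) = 1, deg(g) = 1, so Bézout bound = 1.
Scan x ∈ F_7. For each x, list the y ∈ F_7 with f(x, y) ≡ 0 and those with g(x, y) ≡ 0 (mod 7); the common zeros in that column are the intersection.
  x = 0: f ≡ 0 at y ∈ {6}; g ≡ 0 at y ∈ {5}; common: ∅.
  x = 1: f ≡ 0 at y ∈ {4}; g ≡ 0 at y ∈ {6}; common: ∅.
  x = 2: f ≡ 0 at y ∈ {2}; g ≡ 0 at y ∈ {0}; common: ∅.
  x = 3: f ≡ 0 at y ∈ {0}; g ≡ 0 at y ∈ {1}; common: ∅.
  x = 4: f ≡ 0 at y ∈ {5}; g ≡ 0 at y ∈ {2}; common: ∅.
  x = 5: f ≡ 0 at y ∈ {3}; g ≡ 0 at y ∈ {3}; common: {3}.
  x = 6: f ≡ 0 at y ∈ {1}; g ≡ 0 at y ∈ {4}; common: ∅.
Collecting: common zeros = {(5, 3)}, so the count is 1.
Comparison with the Bézout bound: 1 ≤ 1 = deg(f)·deg(g), as expected for curves with no common component (the bound is attained).


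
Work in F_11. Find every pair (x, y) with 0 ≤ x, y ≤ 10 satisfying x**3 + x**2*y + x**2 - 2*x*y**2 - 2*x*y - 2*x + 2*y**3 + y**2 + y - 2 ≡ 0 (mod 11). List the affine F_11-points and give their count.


Affine F_11-points: {(1, 4), (1, 9), (2, 10), (4, 3), (5, 7), (7, 4), (8, 1), (9, 4), (9, 5), (10, 0)}; count = 10.

For each of the 121 pairs (x, y) ∈ F_11², evaluate f(x, y) mod 11. Record the zeros.
  x = 0: [0↦9, 1↦2, 2↦9, 3↦9, 4↦3, 5↦3, 6↦10, 7↦3, 8↦5, 9↦6, 10↦7]  zeros at y ∈ ∅
  x = 1: [0↦9, 1↦10, 2↦10, 3↦10, 4↦0, 5↦3, 6↦9, 7↦8, 8↦1, 9↦0, 10↦6]  zeros at y ∈ {4, 9}
  x = 2: [0↦6, 1↦6, 2↦1, 3↦3, 4↦2, 5↦10, 6↦6, 7↦2, 8↦10, 9↦9, 10↦0]  zeros at y ∈ {10}
  x = 3: [0↦6, 1↦7, 2↦10, 3↦5, 4↦4, 5↦8, 6↦7, 7↦2, 8↦5, 9↦6, 10↦6]  zeros at y ∈ ∅
  x = 4: [0↦4, 1↦8, 2↦10, 3↦0, 4↦1, 5↦3, 6↦7, 7↦3, 8↦3, 9↦8, 10↦8]  zeros at y ∈ {3}
  x = 5: [0↦6, 1↦4, 2↦7, 3↦5, 4↦10, 5↦1, 6↦1, 7↦0, 8↦10, 9↦10, 10↦1]  zeros at y ∈ {7}
  x = 6: [0↦7, 1↦1, 2↦7, 3↦4, 4↦4, 5↦8, 6↦6, 7↦10, 8↦10, 9↦7, 10↦2]  zeros at y ∈ ∅
  x = 7: [0↦2, 1↦5, 2↦5, 3↦3, 4↦0, 5↦8, 6↦6, 7↦6, 8↦9, 9↦5, 10↦6]  zeros at y ∈ {4}
  x = 8: [0↦8, 1↦0, 2↦7, 3↦8, 4↦4, 5↦7, 6↦7, 7↦5, 8↦2, 9↦10, 10↦8]  zeros at y ∈ {1}
  x = 9: [0↦9, 1↦3, 2↦8, 3↦3, 4↦0, 5↦0, 6↦4, 7↦2, 8↦6, 9↦6, 10↦3]  zeros at y ∈ {4, 5}
  x = 10: [0↦0, 1↦9, 2↦3, 3↦5, 4↦5, 5↦4, 6↦3, 7↦3, 8↦5, 9↦10, 10↦8]  zeros at y ∈ {0}
Collecting zeros: affine points = {(1, 4), (1, 9), (2, 10), (4, 3), (5, 7), (7, 4), (8, 1), (9, 4), (9, 5), (10, 0)}.
Total count |C(F_11)_aff| = 10.


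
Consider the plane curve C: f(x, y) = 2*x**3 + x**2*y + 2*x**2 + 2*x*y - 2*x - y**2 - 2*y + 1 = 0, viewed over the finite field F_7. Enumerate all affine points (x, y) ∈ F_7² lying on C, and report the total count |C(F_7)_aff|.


Affine F_7-points: {(0, 2), (0, 3), (2, 0), (2, 6), (4, 3), (4, 5), (6, 2)}; count = 7.

For each of the 49 pairs (x, y) ∈ F_7², evaluate f(x, y) mod 7. Record the zeros.
  x = 0: [0↦1, 1↦5, 2↦0, 3↦0, 4↦5, 5↦1, 6↦2]  zeros at y ∈ {2, 3}
  x = 1: [0↦3, 1↦3, 2↦1, 3↦4, 4↦5, 5↦4, 6↦1]  zeros at y ∈ ∅
  x = 2: [0↦0, 1↦5, 2↦1, 3↦2, 4↦1, 5↦5, 6↦0]  zeros at y ∈ {0, 6}
  x = 3: [0↦4, 1↦2, 2↦5, 3↦6, 4↦5, 5↦2, 6↦4]  zeros at y ∈ ∅
  x = 4: [0↦6, 1↦6, 2↦4, 3↦0, 4↦1, 5↦0, 6↦4]  zeros at y ∈ {3, 5}
  x = 5: [0↦4, 1↦1, 2↦3, 3↦3, 4↦1, 5↦4, 6↦5]  zeros at y ∈ ∅
  x = 6: [0↦3, 1↦6, 2↦0, 3↦6, 4↦3, 5↦5, 6↦5]  zeros at y ∈ {2}
Collecting zeros: affine points = {(0, 2), (0, 3), (2, 0), (2, 6), (4, 3), (4, 5), (6, 2)}.
Total count |C(F_7)_aff| = 7.


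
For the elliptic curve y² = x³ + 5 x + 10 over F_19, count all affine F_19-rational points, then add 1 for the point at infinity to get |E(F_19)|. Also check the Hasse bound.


Affine points = {(1, 4), (1, 15), (2, 3), (2, 16), (6, 3), (6, 16), (8, 7), (8, 12), (9, 9), (9, 10), (11, 3), (11, 16), (13, 7), (13, 12), (16, 5), (16, 14), (17, 7), (17, 12), (18, 2), (18, 17)}; affine count = 20; |E(F_19)| = 21.

Discriminant check: Δ ∝ 4a³ + 27b² = 4·5³ + 27·10² = 4·125 + 27·100 ≡ 8 (mod 19). Nonzero ⇒ E is nonsingular.
For each x ∈ F_19, compute rhs = x³ + 5·x + 10 mod 19, then count y ∈ F_19 with y² ≡ rhs.
  x = 0: rhs = 10, matching y values: none (0 points).
  x = 1: rhs = 16, matching y values: 4, 15 (2 points).
  x = 2: rhs = 9, matching y values: 3, 16 (2 points).
  x = 3: rhs = 14, matching y values: none (0 points).
  x = 4: rhs = 18, matching y values: none (0 points).
  x = 5: rhs = 8, matching y values: none (0 points).
  x = 6: rhs = 9, matching y values: 3, 16 (2 points).
  x = 7: rhs = 8, matching y values: none (0 points).
  x = 8: rhs = 11, matching y values: 7, 12 (2 points).
  x = 9: rhs = 5, matching y values: 9, 10 (2 points).
  x = 10: rhs = 15, matching y values: none (0 points).
  x = 11: rhs = 9, matching y values: 3, 16 (2 points).
  x = 12: rhs = 12, matching y values: none (0 points).
  x = 13: rhs = 11, matching y values: 7, 12 (2 points).
  x = 14: rhs = 12, matching y values: none (0 points).
  x = 15: rhs = 2, matching y values: none (0 points).
  x = 16: rhs = 6, matching y values: 5, 14 (2 points).
  x = 17: rhs = 11, matching y values: 7, 12 (2 points).
  x = 18: rhs = 4, matching y values: 2, 17 (2 points).
Total affine count: 20.
Full point count |E(F_19)| = 20 + 1 = 21.
Hasse bound: |21 − (19+1)| = |1| = 1 ≤ 2√19 ≈ 8.7178 ✓.


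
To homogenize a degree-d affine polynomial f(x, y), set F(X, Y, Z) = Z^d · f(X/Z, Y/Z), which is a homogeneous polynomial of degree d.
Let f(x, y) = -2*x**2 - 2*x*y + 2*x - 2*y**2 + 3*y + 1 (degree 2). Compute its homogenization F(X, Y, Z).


F(X, Y, Z) = -2*X**2 - 2*X*Y + 2*X*Z - 2*Y**2 + 3*Y*Z + Z**2

deg(f) = 2.
Substitute x = X/Z, y = Y/Z into f, then multiply by Z^2.
  monomial -2·x^2·y^0 ↦ -2·X^2·Y^0·Z^0.
  monomial -2·x^1·y^1 ↦ -2·X^1·Y^1·Z^0.
  monomial 2·x^1·y^0 ↦ 2·X^1·Y^0·Z^1.
  monomial -2·x^0·y^2 ↦ -2·X^0·Y^2·Z^0.
  monomial 3·x^0·y^1 ↦ 3·X^0·Y^1·Z^1.
  monomial 1·x^0·y^0 ↦ 1·X^0·Y^0·Z^2.
Collecting: F(X, Y, Z) = -2*X**2 - 2*X*Y + 2*X*Z - 2*Y**2 + 3*Y*Z + Z**2.


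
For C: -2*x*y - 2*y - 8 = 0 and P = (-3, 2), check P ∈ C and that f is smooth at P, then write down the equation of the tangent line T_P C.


Tangent line at P: -4*x + 4*y - 20 = 0.

Step 1: f(-3, 2) = 0, so P lies on C.
Step 2: partial derivatives
  f_x(x, y) = -2*y, f_y(x, y) = -2*x - 2.
  f_x(P) = -4, f_y(P) = 4 (gradient nonzero, so P is smooth).
Step 3: tangent line at P: -4·(x − -3) + 4·(y − 2) = 0.
Expanding: -4*x + 4*y - 20 = 0.


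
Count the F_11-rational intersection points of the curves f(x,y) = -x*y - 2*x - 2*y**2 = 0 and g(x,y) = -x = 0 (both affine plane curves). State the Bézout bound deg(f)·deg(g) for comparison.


Common zeros: {(0, 0)}; count = 1; Bézout bound = 2.

deg(f) = 2, deg(g) = 1, so Bézout bound = 2.
Scan x ∈ F_11. For each x, list the y ∈ F_11 with f(x, y) ≡ 0 and those with g(x, y) ≡ 0 (mod 11); the common zeros in that column are the intersection.
  x = 0: f ≡ 0 at y ∈ {0}; g ≡ 0 at y ∈ {0, 1, 2, 3, 4, 5, 6, 7, 8, 9, 10}; common: {0}.
  x = 1: f ≡ 0 at y ∈ ∅; g ≡ 0 at y ∈ ∅; common: ∅.
  x = 2: f ≡ 0 at y ∈ {4, 6}; g ≡ 0 at y ∈ ∅; common: ∅.
  x = 3: f ≡ 0 at y ∈ {1, 3}; g ≡ 0 at y ∈ ∅; common: ∅.
  x = 4: f ≡ 0 at y ∈ ∅; g ≡ 0 at y ∈ ∅; common: ∅.
  x = 5: f ≡ 0 at y ∈ {7}; g ≡ 0 at y ∈ ∅; common: ∅.
  x = 6: f ≡ 0 at y ∈ ∅; g ≡ 0 at y ∈ ∅; common: ∅.
  x = 7: f ≡ 0 at y ∈ {5, 8}; g ≡ 0 at y ∈ ∅; common: ∅.
  x = 8: f ≡ 0 at y ∈ ∅; g ≡ 0 at y ∈ ∅; common: ∅.
  x = 9: f ≡ 0 at y ∈ {2, 10}; g ≡ 0 at y ∈ ∅; common: ∅.
  x = 10: f ≡ 0 at y ∈ ∅; g ≡ 0 at y ∈ ∅; common: ∅.
Collecting: common zeros = {(0, 0)}, so the count is 1.
Comparison with the Bézout bound: 1 ≤ 2 = deg(f)·deg(g), as expected for curves with no common component (the affine F_11-count falls short of the bound because intersections may lie at infinity, over extension fields, or carry multiplicity).


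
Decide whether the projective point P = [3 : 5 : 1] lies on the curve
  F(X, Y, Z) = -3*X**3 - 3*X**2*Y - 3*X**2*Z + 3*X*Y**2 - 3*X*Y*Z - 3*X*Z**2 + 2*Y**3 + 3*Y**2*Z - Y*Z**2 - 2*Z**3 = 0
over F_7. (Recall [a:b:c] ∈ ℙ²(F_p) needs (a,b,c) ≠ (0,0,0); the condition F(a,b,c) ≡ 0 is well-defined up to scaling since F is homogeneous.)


F(3,5,1) ≡ 1 (mod 7); P is NOT on the curve.

Evaluate F(3, 5, 1) term-by-term (mod 7).
  -3*X**3 ↦ -3·27·1·1 = -81
  -3*X**2*Y ↦ -3·9·5·1 = -135
  -3*X**2*Z ↦ -3·9·1·1 = -27
  3*X*Y**2 ↦ 3·3·25·1 = 225
  -3*X*Y*Z ↦ -3·3·5·1 = -45
  -3*X*Z**2 ↦ -3·3·1·1 = -9
  2*Y**3 ↦ 2·1·125·1 = 250
  3*Y**2*Z ↦ 3·1·25·1 = 75
  -Y*Z**2 ↦ -1·1·5·1 = -5
  -2*Z**3 ↦ -2·1·1·1 = -2
Sum: F(3, 5, 1) = (-81) + (-135) + (-27) + (225) + (-45) + (-9) + (250) + (75) + (-5) + (-2) = 246.
Reducing mod 7: 246 ≡ 1 (mod 7).
Since F(a, b, c) ≡ 1 ≠ 0 (mod 7), P does NOT lie on the curve.


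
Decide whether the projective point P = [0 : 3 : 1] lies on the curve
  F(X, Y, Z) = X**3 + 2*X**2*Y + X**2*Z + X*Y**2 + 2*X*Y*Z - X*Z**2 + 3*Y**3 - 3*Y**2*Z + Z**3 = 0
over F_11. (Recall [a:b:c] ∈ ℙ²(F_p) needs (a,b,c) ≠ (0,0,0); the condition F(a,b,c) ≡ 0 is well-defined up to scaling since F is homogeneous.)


F(0,3,1) ≡ 0 (mod 11); P is on the curve.

Evaluate F(0, 3, 1) term-by-term (mod 11).
  X**3 ↦ 1·0·1·1 = 0
  2*X**2*Y ↦ 2·0·3·1 = 0
  X**2*Z ↦ 1·0·1·1 = 0
  X*Y**2 ↦ 1·0·9·1 = 0
  2*X*Y*Z ↦ 2·0·3·1 = 0
  -X*Z**2 ↦ -1·0·1·1 = 0
  3*Y**3 ↦ 3·1·27·1 = 81
  -3*Y**2*Z ↦ -3·1·9·1 = -27
  Z**3 ↦ 1·1·1·1 = 1
Sum: F(0, 3, 1) = (0) + (0) + (0) + (0) + (0) + (0) + (81) + (-27) + (1) = 55.
Reducing mod 11: 55 ≡ 0 (mod 11).
Since F(a, b, c) ≡ 0 (mod 11), P lies on the curve.


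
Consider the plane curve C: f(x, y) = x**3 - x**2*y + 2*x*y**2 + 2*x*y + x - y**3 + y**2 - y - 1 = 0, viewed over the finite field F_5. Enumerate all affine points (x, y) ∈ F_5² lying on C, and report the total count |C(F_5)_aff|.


Affine F_5-points: {(1, 2), (1, 4)}; count = 2.

For each of the 25 pairs (x, y) ∈ F_5², evaluate f(x, y) mod 5. Record the zeros.
  x = 0: [0↦4, 1↦3, 2↦3, 3↦3, 4↦2]  zeros at y ∈ ∅
  x = 1: [0↦1, 1↦3, 2↦0, 3↦1, 4↦0]  zeros at y ∈ {2, 4}
  x = 2: [0↦4, 1↦2, 2↦4, 3↦4, 4↦1]  zeros at y ∈ ∅
  x = 3: [0↦4, 1↦1, 2↦1, 3↦3, 4↦1]  zeros at y ∈ ∅
  x = 4: [0↦2, 1↦1, 2↦2, 3↦4, 4↦1]  zeros at y ∈ ∅
Collecting zeros: affine points = {(1, 2), (1, 4)}.
Total count |C(F_5)_aff| = 2.


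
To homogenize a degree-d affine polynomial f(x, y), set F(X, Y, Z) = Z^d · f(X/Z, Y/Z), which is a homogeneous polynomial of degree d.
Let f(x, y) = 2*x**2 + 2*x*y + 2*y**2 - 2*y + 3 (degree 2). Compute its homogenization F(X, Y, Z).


F(X, Y, Z) = 2*X**2 + 2*X*Y + 2*Y**2 - 2*Y*Z + 3*Z**2

deg(f) = 2.
Substitute x = X/Z, y = Y/Z into f, then multiply by Z^2.
  monomial 2·x^2·y^0 ↦ 2·X^2·Y^0·Z^0.
  monomial 2·x^1·y^1 ↦ 2·X^1·Y^1·Z^0.
  monomial 2·x^0·y^2 ↦ 2·X^0·Y^2·Z^0.
  monomial -2·x^0·y^1 ↦ -2·X^0·Y^1·Z^1.
  monomial 3·x^0·y^0 ↦ 3·X^0·Y^0·Z^2.
Collecting: F(X, Y, Z) = 2*X**2 + 2*X*Y + 2*Y**2 - 2*Y*Z + 3*Z**2.


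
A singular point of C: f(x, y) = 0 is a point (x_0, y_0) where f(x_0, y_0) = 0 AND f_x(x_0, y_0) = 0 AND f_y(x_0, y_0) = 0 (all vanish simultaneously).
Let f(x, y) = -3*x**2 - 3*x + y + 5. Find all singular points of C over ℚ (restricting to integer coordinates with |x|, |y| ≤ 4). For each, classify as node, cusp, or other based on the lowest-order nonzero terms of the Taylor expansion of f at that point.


No singular points in the scanned grid; C is smooth there.

Compute partial derivatives:
  f_x = -6*x - 3.
  f_y = 1.
f_y = 1 is a nonzero constant, so f_y never vanishes: no point (x, y) can satisfy f = f_x = f_y = 0. In particular no (x, y) ∈ {−4, ..., 4}² is singular; the curve is smooth.


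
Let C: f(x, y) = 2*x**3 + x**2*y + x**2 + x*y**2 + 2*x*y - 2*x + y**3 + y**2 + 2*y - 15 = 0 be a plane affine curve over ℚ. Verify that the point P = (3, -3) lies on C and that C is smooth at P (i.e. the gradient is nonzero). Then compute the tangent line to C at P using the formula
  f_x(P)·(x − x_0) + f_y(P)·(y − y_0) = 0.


Tangent line at P: 43*x + 20*y - 69 = 0.

Step 1: f(3, -3) = 0, so P lies on C.
Step 2: partial derivatives
  f_x(x, y) = 6*x**2 + 2*x*y + 2*x + y**2 + 2*y - 2, f_y(x, y) = x**2 + 2*x*y + 2*x + 3*y**2 + 2*y + 2.
  f_x(P) = 43, f_y(P) = 20 (gradient nonzero, so P is smooth).
Step 3: tangent line at P: 43·(x − 3) + 20·(y − -3) = 0.
Expanding: 43*x + 20*y - 69 = 0.


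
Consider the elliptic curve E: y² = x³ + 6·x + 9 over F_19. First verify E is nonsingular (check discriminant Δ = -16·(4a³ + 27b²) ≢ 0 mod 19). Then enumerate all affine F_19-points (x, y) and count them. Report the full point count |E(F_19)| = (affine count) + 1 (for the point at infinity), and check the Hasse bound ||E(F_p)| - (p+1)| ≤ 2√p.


Affine points = {(0, 3), (0, 16), (1, 4), (1, 15), (3, 4), (3, 15), (10, 9), (10, 10), (11, 0), (12, 2), (12, 17), (13, 2), (13, 17), (14, 5), (14, 14), (15, 4), (15, 15)}; affine count = 17; |E(F_19)| = 18.

Discriminant check: Δ ∝ 4a³ + 27b² = 4·6³ + 27·9² = 4·216 + 27·81 ≡ 11 (mod 19). Nonzero ⇒ E is nonsingular.
For each x ∈ F_19, compute rhs = x³ + 6·x + 9 mod 19, then count y ∈ F_19 with y² ≡ rhs.
  x = 0: rhs = 9, matching y values: 3, 16 (2 points).
  x = 1: rhs = 16, matching y values: 4, 15 (2 points).
  x = 2: rhs = 10, matching y values: none (0 points).
  x = 3: rhs = 16, matching y values: 4, 15 (2 points).
  x = 4: rhs = 2, matching y values: none (0 points).
  x = 5: rhs = 12, matching y values: none (0 points).
  x = 6: rhs = 14, matching y values: none (0 points).
  x = 7: rhs = 14, matching y values: none (0 points).
  x = 8: rhs = 18, matching y values: none (0 points).
  x = 9: rhs = 13, matching y values: none (0 points).
  x = 10: rhs = 5, matching y values: 9, 10 (2 points).
  x = 11: rhs = 0, matching y values: 0 (1 points).
  x = 12: rhs = 4, matching y values: 2, 17 (2 points).
  x = 13: rhs = 4, matching y values: 2, 17 (2 points).
  x = 14: rhs = 6, matching y values: 5, 14 (2 points).
  x = 15: rhs = 16, matching y values: 4, 15 (2 points).
  x = 16: rhs = 2, matching y values: none (0 points).
  x = 17: rhs = 8, matching y values: none (0 points).
  x = 18: rhs = 2, matching y values: none (0 points).
Total affine count: 17.
Full point count |E(F_19)| = 17 + 1 = 18.
Hasse bound: |18 − (19+1)| = |-2| = 2 ≤ 2√19 ≈ 8.7178 ✓.


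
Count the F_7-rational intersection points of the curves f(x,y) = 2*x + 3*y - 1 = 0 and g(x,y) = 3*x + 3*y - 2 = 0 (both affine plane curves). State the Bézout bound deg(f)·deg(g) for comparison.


Common zeros: {(1, 2)}; count = 1; Bézout bound = 1.

deg(f) = 1, deg(g) = 1, so Bézout bound = 1.
Scan x ∈ F_7. For each x, list the y ∈ F_7 with f(x, y) ≡ 0 and those with g(x, y) ≡ 0 (mod 7); the common zeros in that column are the intersection.
  x = 0: f ≡ 0 at y ∈ {5}; g ≡ 0 at y ∈ {3}; common: ∅.
  x = 1: f ≡ 0 at y ∈ {2}; g ≡ 0 at y ∈ {2}; common: {2}.
  x = 2: f ≡ 0 at y ∈ {6}; g ≡ 0 at y ∈ {1}; common: ∅.
  x = 3: f ≡ 0 at y ∈ {3}; g ≡ 0 at y ∈ {0}; common: ∅.
  x = 4: f ≡ 0 at y ∈ {0}; g ≡ 0 at y ∈ {6}; common: ∅.
  x = 5: f ≡ 0 at y ∈ {4}; g ≡ 0 at y ∈ {5}; common: ∅.
  x = 6: f ≡ 0 at y ∈ {1}; g ≡ 0 at y ∈ {4}; common: ∅.
Collecting: common zeros = {(1, 2)}, so the count is 1.
Comparison with the Bézout bound: 1 ≤ 1 = deg(f)·deg(g), as expected for curves with no common component (the bound is attained).


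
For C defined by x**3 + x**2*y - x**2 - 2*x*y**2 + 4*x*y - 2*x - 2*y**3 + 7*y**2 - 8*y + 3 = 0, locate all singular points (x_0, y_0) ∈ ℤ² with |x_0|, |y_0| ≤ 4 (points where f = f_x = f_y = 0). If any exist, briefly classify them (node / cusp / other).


Singular points: {(0, 1)}; classification: cusp.

Compute partial derivatives:
  f_x = 3*x**2 + 2*x*y - 2*x - 2*y**2 + 4*y - 2.
  f_y = x**2 - 4*x*y + 4*x - 6*y**2 + 14*y - 8.
Scan x_0 ∈ {−4, ..., 4}. For each x_0, f_y(x_0, y) is a polynomial in y; find its integer roots y ∈ {−4, ..., 4}, then test f_x and f at those candidates.
  x = -4: f_y(-4, y) = -6*y**2 + 30*y - 8; no integer root y with |y| ≤ 4.
  x = -3: f_y(-3, y) = -6*y**2 + 26*y - 11; no integer root y with |y| ≤ 4.
  x = -2: f_y(-2, y) = -6*y**2 + 22*y - 12; vanishes at y ∈ {3}. (-2, 3): f_x = -4 ≠ 0.
  x = -1: f_y(-1, y) = -6*y**2 + 18*y - 11; no integer root y with |y| ≤ 4.
  x = 0: f_y(0, y) = -6*y**2 + 14*y - 8; vanishes at y ∈ {1}. (0, 1): f_x = 0, f = 0 — SINGULAR.
  x = 1: f_y(1, y) = -6*y**2 + 10*y - 3; no integer root y with |y| ≤ 4.
  x = 2: f_y(2, y) = -6*y**2 + 6*y + 4; no integer root y with |y| ≤ 4.
  x = 3: f_y(3, y) = -6*y**2 + 2*y + 13; no integer root y with |y| ≤ 4.
  x = 4: f_y(4, y) = -6*y**2 - 2*y + 24; no integer root y with |y| ≤ 4.
Only singular point on the grid: (0, 1).
Classify: substitute x = 0 + u, y = 1 + v and expand: f = u**3 + u**2*v - 2*u*v**2 - 2*v**3 + v**2.
No constant or linear terms (consistent with a singular point). Quadratic part: v**2. Cubic part: u**3 + u**2*v - 2*u*v**2 - 2*v**3.
The quadratic part v**2 is a perfect square, so there is a single (double) tangent line v = 0, i.e. y = 1. Restricting the cubic part to that line (v = 0) leaves u**3 ≠ 0, so f is not divisible by v and the branch is v² ≈ -u**3 to lowest order — this is a cusp.
Classification: cusp.


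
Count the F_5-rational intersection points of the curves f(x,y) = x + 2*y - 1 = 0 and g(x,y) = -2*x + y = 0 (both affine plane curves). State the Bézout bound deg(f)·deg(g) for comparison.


Common zeros: ∅; count = 0; Bézout bound = 1.

deg(f) = 1, deg(g) = 1, so Bézout bound = 1.
Scan x ∈ F_5. For each x, list the y ∈ F_5 with f(x, y) ≡ 0 and those with g(x, y) ≡ 0 (mod 5); the common zeros in that column are the intersection.
  x = 0: f ≡ 0 at y ∈ {3}; g ≡ 0 at y ∈ {0}; common: ∅.
  x = 1: f ≡ 0 at y ∈ {0}; g ≡ 0 at y ∈ {2}; common: ∅.
  x = 2: f ≡ 0 at y ∈ {2}; g ≡ 0 at y ∈ {4}; common: ∅.
  x = 3: f ≡ 0 at y ∈ {4}; g ≡ 0 at y ∈ {1}; common: ∅.
  x = 4: f ≡ 0 at y ∈ {1}; g ≡ 0 at y ∈ {3}; common: ∅.
Collecting: common zeros = ∅, so the count is 0.
Comparison with the Bézout bound: 0 ≤ 1 = deg(f)·deg(g), as expected for curves with no common component (the affine F_5-count falls short of the bound because intersections may lie at infinity, over extension fields, or carry multiplicity).


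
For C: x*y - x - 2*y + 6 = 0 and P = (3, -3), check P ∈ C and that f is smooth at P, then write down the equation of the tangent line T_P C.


Tangent line at P: -4*x + y + 15 = 0.

Step 1: f(3, -3) = 0, so P lies on C.
Step 2: partial derivatives
  f_x(x, y) = y - 1, f_y(x, y) = x - 2.
  f_x(P) = -4, f_y(P) = 1 (gradient nonzero, so P is smooth).
Step 3: tangent line at P: -4·(x − 3) + 1·(y − -3) = 0.
Expanding: -4*x + y + 15 = 0.


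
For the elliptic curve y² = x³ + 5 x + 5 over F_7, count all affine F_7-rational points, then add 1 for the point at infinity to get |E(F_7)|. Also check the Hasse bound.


Affine points = {(1, 2), (1, 5), (2, 3), (2, 4), (5, 1), (5, 6)}; affine count = 6; |E(F_7)| = 7.

Discriminant check: Δ ∝ 4a³ + 27b² = 4·5³ + 27·5² = 4·125 + 27·25 ≡ 6 (mod 7). Nonzero ⇒ E is nonsingular.
For each x ∈ F_7, compute rhs = x³ + 5·x + 5 mod 7, then count y ∈ F_7 with y² ≡ rhs.
  x = 0: rhs = 5, matching y values: none (0 points).
  x = 1: rhs = 4, matching y values: 2, 5 (2 points).
  x = 2: rhs = 2, matching y values: 3, 4 (2 points).
  x = 3: rhs = 5, matching y values: none (0 points).
  x = 4: rhs = 5, matching y values: none (0 points).
  x = 5: rhs = 1, matching y values: 1, 6 (2 points).
  x = 6: rhs = 6, matching y values: none (0 points).
Total affine count: 6.
Full point count |E(F_7)| = 6 + 1 = 7.
Hasse bound: |7 − (7+1)| = |-1| = 1 ≤ 2√7 ≈ 5.2915 ✓.


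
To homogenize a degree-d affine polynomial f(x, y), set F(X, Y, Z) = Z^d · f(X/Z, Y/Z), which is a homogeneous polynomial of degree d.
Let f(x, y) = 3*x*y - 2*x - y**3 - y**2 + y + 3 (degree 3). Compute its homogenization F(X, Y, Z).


F(X, Y, Z) = 3*X*Y*Z - 2*X*Z**2 - Y**3 - Y**2*Z + Y*Z**2 + 3*Z**3

deg(f) = 3.
Substitute x = X/Z, y = Y/Z into f, then multiply by Z^3.
  monomial 3·x^1·y^1 ↦ 3·X^1·Y^1·Z^1.
  monomial -2·x^1·y^0 ↦ -2·X^1·Y^0·Z^2.
  monomial -1·x^0·y^3 ↦ -1·X^0·Y^3·Z^0.
  monomial -1·x^0·y^2 ↦ -1·X^0·Y^2·Z^1.
  monomial 1·x^0·y^1 ↦ 1·X^0·Y^1·Z^2.
  monomial 3·x^0·y^0 ↦ 3·X^0·Y^0·Z^3.
Collecting: F(X, Y, Z) = 3*X*Y*Z - 2*X*Z**2 - Y**3 - Y**2*Z + Y*Z**2 + 3*Z**3.


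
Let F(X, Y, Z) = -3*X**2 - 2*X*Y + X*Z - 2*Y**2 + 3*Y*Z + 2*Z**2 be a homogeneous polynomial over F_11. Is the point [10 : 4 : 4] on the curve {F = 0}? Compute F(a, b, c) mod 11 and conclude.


F(10,4,4) ≡ 5 (mod 11); P is NOT on the curve.

Evaluate F(10, 4, 4) term-by-term (mod 11).
  -3*X**2 ↦ -3·100·1·1 = -300
  -2*X*Y ↦ -2·10·4·1 = -80
  X*Z ↦ 1·10·1·4 = 40
  -2*Y**2 ↦ -2·1·16·1 = -32
  3*Y*Z ↦ 3·1·4·4 = 48
  2*Z**2 ↦ 2·1·1·16 = 32
Sum: F(10, 4, 4) = (-300) + (-80) + (40) + (-32) + (48) + (32) = -292.
Reducing mod 11: -292 ≡ 5 (mod 11).
Since F(a, b, c) ≡ 5 ≠ 0 (mod 11), P does NOT lie on the curve.


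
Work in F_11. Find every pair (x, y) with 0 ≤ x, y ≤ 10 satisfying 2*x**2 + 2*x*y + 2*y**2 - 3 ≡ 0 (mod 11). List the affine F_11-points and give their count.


Affine F_11-points: {(1, 2), (1, 8), (2, 1), (2, 8), (3, 9), (3, 10), (8, 1), (8, 2), (9, 3), (9, 10), (10, 3), (10, 9)}; count = 12.

For each of the 121 pairs (x, y) ∈ F_11², evaluate f(x, y) mod 11. Record the zeros.
  x = 0: [0↦8, 1↦10, 2↦5, 3↦4, 4↦7, 5↦3, 6↦3, 7↦7, 8↦4, 9↦5, 10↦10]  zeros at y ∈ ∅
  x = 1: [0↦10, 1↦3, 2↦0, 3↦1, 4↦6, 5↦4, 6↦6, 7↦1, 8↦0, 9↦3, 10↦10]  zeros at y ∈ {2, 8}
  x = 2: [0↦5, 1↦0, 2↦10, 3↦2, 4↦9, 5↦9, 6↦2, 7↦10, 8↦0, 9↦5, 10↦3]  zeros at y ∈ {1, 8}
  x = 3: [0↦4, 1↦1, 2↦2, 3↦7, 4↦5, 5↦7, 6↦2, 7↦1, 8↦4, 9↦0, 10↦0]  zeros at y ∈ {9, 10}
  x = 4: [0↦7, 1↦6, 2↦9, 3↦5, 4↦5, 5↦9, 6↦6, 7↦7, 8↦1, 9↦10, 10↦1]  zeros at y ∈ ∅
  x = 5: [0↦3, 1↦4, 2↦9, 3↦7, 4↦9, 5↦4, 6↦3, 7↦6, 8↦2, 9↦2, 10↦6]  zeros at y ∈ ∅
  x = 6: [0↦3, 1↦6, 2↦2, 3↦2, 4↦6, 5↦3, 6↦4, 7↦9, 8↦7, 9↦9, 10↦4]  zeros at y ∈ ∅
  x = 7: [0↦7, 1↦1, 2↦10, 3↦1, 4↦7, 5↦6, 6↦9, 7↦5, 8↦5, 9↦9, 10↦6]  zeros at y ∈ ∅
  x = 8: [0↦4, 1↦0, 2↦0, 3↦4, 4↦1, 5↦2, 6↦7, 7↦5, 8↦7, 9↦2, 10↦1]  zeros at y ∈ {1, 2}
  x = 9: [0↦5, 1↦3, 2↦5, 3↦0, 4↦10, 5↦2, 6↦9, 7↦9, 8↦2, 9↦10, 10↦0]  zeros at y ∈ {3, 10}
  x = 10: [0↦10, 1↦10, 2↦3, 3↦0, 4↦1, 5↦6, 6↦4, 7↦6, 8↦1, 9↦0, 10↦3]  zeros at y ∈ {3, 9}
Collecting zeros: affine points = {(1, 2), (1, 8), (2, 1), (2, 8), (3, 9), (3, 10), (8, 1), (8, 2), (9, 3), (9, 10), (10, 3), (10, 9)}.
Total count |C(F_11)_aff| = 12.


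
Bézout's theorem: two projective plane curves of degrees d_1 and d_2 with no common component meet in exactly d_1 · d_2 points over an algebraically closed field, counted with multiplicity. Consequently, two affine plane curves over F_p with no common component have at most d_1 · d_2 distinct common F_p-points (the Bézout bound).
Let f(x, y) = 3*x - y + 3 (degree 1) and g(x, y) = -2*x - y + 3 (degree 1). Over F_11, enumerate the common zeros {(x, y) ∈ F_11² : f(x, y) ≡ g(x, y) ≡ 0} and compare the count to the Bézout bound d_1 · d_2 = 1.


Common zeros: {(0, 3)}; count = 1; Bézout bound = 1.

deg(f) = 1, deg(g) = 1, so Bézout bound = 1.
Scan x ∈ F_11. For each x, list the y ∈ F_11 with f(x, y) ≡ 0 and those with g(x, y) ≡ 0 (mod 11); the common zeros in that column are the intersection.
  x = 0: f ≡ 0 at y ∈ {3}; g ≡ 0 at y ∈ {3}; common: {3}.
  x = 1: f ≡ 0 at y ∈ {6}; g ≡ 0 at y ∈ {1}; common: ∅.
  x = 2: f ≡ 0 at y ∈ {9}; g ≡ 0 at y ∈ {10}; common: ∅.
  x = 3: f ≡ 0 at y ∈ {1}; g ≡ 0 at y ∈ {8}; common: ∅.
  x = 4: f ≡ 0 at y ∈ {4}; g ≡ 0 at y ∈ {6}; common: ∅.
  x = 5: f ≡ 0 at y ∈ {7}; g ≡ 0 at y ∈ {4}; common: ∅.
  x = 6: f ≡ 0 at y ∈ {10}; g ≡ 0 at y ∈ {2}; common: ∅.
  x = 7: f ≡ 0 at y ∈ {2}; g ≡ 0 at y ∈ {0}; common: ∅.
  x = 8: f ≡ 0 at y ∈ {5}; g ≡ 0 at y ∈ {9}; common: ∅.
  x = 9: f ≡ 0 at y ∈ {8}; g ≡ 0 at y ∈ {7}; common: ∅.
  x = 10: f ≡ 0 at y ∈ {0}; g ≡ 0 at y ∈ {5}; common: ∅.
Collecting: common zeros = {(0, 3)}, so the count is 1.
Comparison with the Bézout bound: 1 ≤ 1 = deg(f)·deg(g), as expected for curves with no common component (the bound is attained).


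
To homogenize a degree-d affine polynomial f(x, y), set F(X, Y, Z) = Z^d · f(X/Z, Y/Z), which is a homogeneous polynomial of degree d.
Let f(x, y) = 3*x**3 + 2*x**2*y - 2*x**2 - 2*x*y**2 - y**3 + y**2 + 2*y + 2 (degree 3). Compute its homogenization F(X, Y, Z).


F(X, Y, Z) = 3*X**3 + 2*X**2*Y - 2*X**2*Z - 2*X*Y**2 - Y**3 + Y**2*Z + 2*Y*Z**2 + 2*Z**3

deg(f) = 3.
Substitute x = X/Z, y = Y/Z into f, then multiply by Z^3.
  monomial 3·x^3·y^0 ↦ 3·X^3·Y^0·Z^0.
  monomial 2·x^2·y^1 ↦ 2·X^2·Y^1·Z^0.
  monomial -2·x^2·y^0 ↦ -2·X^2·Y^0·Z^1.
  monomial -2·x^1·y^2 ↦ -2·X^1·Y^2·Z^0.
  monomial -1·x^0·y^3 ↦ -1·X^0·Y^3·Z^0.
  monomial 1·x^0·y^2 ↦ 1·X^0·Y^2·Z^1.
  monomial 2·x^0·y^1 ↦ 2·X^0·Y^1·Z^2.
  monomial 2·x^0·y^0 ↦ 2·X^0·Y^0·Z^3.
Collecting: F(X, Y, Z) = 3*X**3 + 2*X**2*Y - 2*X**2*Z - 2*X*Y**2 - Y**3 + Y**2*Z + 2*Y*Z**2 + 2*Z**3.


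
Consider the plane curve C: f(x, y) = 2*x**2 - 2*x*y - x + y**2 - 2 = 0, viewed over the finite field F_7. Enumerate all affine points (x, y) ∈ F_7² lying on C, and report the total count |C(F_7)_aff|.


Affine F_7-points: {(0, 3), (0, 4), (1, 4), (1, 5), (2, 2), (4, 2), (4, 6), (6, 6)}; count = 8.

For each of the 49 pairs (x, y) ∈ F_7², evaluate f(x, y) mod 7. Record the zeros.
  x = 0: [0↦5, 1↦6, 2↦2, 3↦0, 4↦0, 5↦2, 6↦6]  zeros at y ∈ {3, 4}
  x = 1: [0↦6, 1↦5, 2↦6, 3↦2, 4↦0, 5↦0, 6↦2]  zeros at y ∈ {4, 5}
  x = 2: [0↦4, 1↦1, 2↦0, 3↦1, 4↦4, 5↦2, 6↦2]  zeros at y ∈ {2}
  x = 3: [0↦6, 1↦1, 2↦5, 3↦4, 4↦5, 5↦1, 6↦6]  zeros at y ∈ ∅
  x = 4: [0↦5, 1↦5, 2↦0, 3↦4, 4↦3, 5↦4, 6↦0]  zeros at y ∈ {2, 6}
  x = 5: [0↦1, 1↦6, 2↦6, 3↦1, 4↦5, 5↦4, 6↦5]  zeros at y ∈ ∅
  x = 6: [0↦1, 1↦4, 2↦2, 3↦2, 4↦4, 5↦1, 6↦0]  zeros at y ∈ {6}
Collecting zeros: affine points = {(0, 3), (0, 4), (1, 4), (1, 5), (2, 2), (4, 2), (4, 6), (6, 6)}.
Total count |C(F_7)_aff| = 8.


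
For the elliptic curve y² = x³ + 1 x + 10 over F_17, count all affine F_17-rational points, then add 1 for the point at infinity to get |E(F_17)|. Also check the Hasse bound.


Affine points = {(5, 2), (5, 15), (9, 0), (10, 0), (11, 3), (11, 14), (12, 4), (12, 13), (15, 0), (16, 5), (16, 12)}; affine count = 11; |E(F_17)| = 12.

Discriminant check: Δ ∝ 4a³ + 27b² = 4·1³ + 27·10² = 4·1 + 27·100 ≡ 1 (mod 17). Nonzero ⇒ E is nonsingular.
For each x ∈ F_17, compute rhs = x³ + 1·x + 10 mod 17, then count y ∈ F_17 with y² ≡ rhs.
  x = 0: rhs = 10, matching y values: none (0 points).
  x = 1: rhs = 12, matching y values: none (0 points).
  x = 2: rhs = 3, matching y values: none (0 points).
  x = 3: rhs = 6, matching y values: none (0 points).
  x = 4: rhs = 10, matching y values: none (0 points).
  x = 5: rhs = 4, matching y values: 2, 15 (2 points).
  x = 6: rhs = 11, matching y values: none (0 points).
  x = 7: rhs = 3, matching y values: none (0 points).
  x = 8: rhs = 3, matching y values: none (0 points).
  x = 9: rhs = 0, matching y values: 0 (1 points).
  x = 10: rhs = 0, matching y values: 0 (1 points).
  x = 11: rhs = 9, matching y values: 3, 14 (2 points).
  x = 12: rhs = 16, matching y values: 4, 13 (2 points).
  x = 13: rhs = 10, matching y values: none (0 points).
  x = 14: rhs = 14, matching y values: none (0 points).
  x = 15: rhs = 0, matching y values: 0 (1 points).
  x = 16: rhs = 8, matching y values: 5, 12 (2 points).
Total affine count: 11.
Full point count |E(F_17)| = 11 + 1 = 12.
Hasse bound: |12 − (17+1)| = |-6| = 6 ≤ 2√17 ≈ 8.2462 ✓.


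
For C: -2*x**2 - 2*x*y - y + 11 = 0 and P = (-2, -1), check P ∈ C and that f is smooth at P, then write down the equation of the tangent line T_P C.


Tangent line at P: 10*x + 3*y + 23 = 0.

Step 1: f(-2, -1) = 0, so P lies on C.
Step 2: partial derivatives
  f_x(x, y) = -4*x - 2*y, f_y(x, y) = -2*x - 1.
  f_x(P) = 10, f_y(P) = 3 (gradient nonzero, so P is smooth).
Step 3: tangent line at P: 10·(x − -2) + 3·(y − -1) = 0.
Expanding: 10*x + 3*y + 23 = 0.


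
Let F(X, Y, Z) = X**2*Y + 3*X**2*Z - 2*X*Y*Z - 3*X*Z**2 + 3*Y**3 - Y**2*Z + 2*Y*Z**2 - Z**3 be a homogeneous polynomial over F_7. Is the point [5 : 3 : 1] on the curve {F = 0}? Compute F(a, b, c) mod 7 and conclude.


F(5,3,1) ≡ 0 (mod 7); P is on the curve.

Evaluate F(5, 3, 1) term-by-term (mod 7).
  X**2*Y ↦ 1·25·3·1 = 75
  3*X**2*Z ↦ 3·25·1·1 = 75
  -2*X*Y*Z ↦ -2·5·3·1 = -30
  -3*X*Z**2 ↦ -3·5·1·1 = -15
  3*Y**3 ↦ 3·1·27·1 = 81
  -Y**2*Z ↦ -1·1·9·1 = -9
  2*Y*Z**2 ↦ 2·1·3·1 = 6
  -Z**3 ↦ -1·1·1·1 = -1
Sum: F(5, 3, 1) = (75) + (75) + (-30) + (-15) + (81) + (-9) + (6) + (-1) = 182.
Reducing mod 7: 182 ≡ 0 (mod 7).
Since F(a, b, c) ≡ 0 (mod 7), P lies on the curve.


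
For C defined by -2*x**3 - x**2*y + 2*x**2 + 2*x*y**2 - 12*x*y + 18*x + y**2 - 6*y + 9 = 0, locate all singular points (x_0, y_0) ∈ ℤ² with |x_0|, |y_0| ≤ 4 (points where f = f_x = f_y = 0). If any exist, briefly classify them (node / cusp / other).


Singular points: {(0, 3)}; classification: node.

Compute partial derivatives:
  f_x = -6*x**2 - 2*x*y + 4*x + 2*y**2 - 12*y + 18.
  f_y = -x**2 + 4*x*y - 12*x + 2*y - 6.
Scan x_0 ∈ {−4, ..., 4}. For each x_0, f_y(x_0, y) is a polynomial in y; find its integer roots y ∈ {−4, ..., 4}, then test f_x and f at those candidates.
  x = -4: f_y(-4, y) = 26 - 14*y; no integer root y with |y| ≤ 4.
  x = -3: f_y(-3, y) = 21 - 10*y; no integer root y with |y| ≤ 4.
  x = -2: f_y(-2, y) = 14 - 6*y; no integer root y with |y| ≤ 4.
  x = -1: f_y(-1, y) = 5 - 2*y; no integer root y with |y| ≤ 4.
  x = 0: f_y(0, y) = 2*y - 6; vanishes at y ∈ {3}. (0, 3): f_x = 0, f = 0 — SINGULAR.
  x = 1: f_y(1, y) = 6*y - 19; no integer root y with |y| ≤ 4.
  x = 2: f_y(2, y) = 10*y - 34; no integer root y with |y| ≤ 4.
  x = 3: f_y(3, y) = 14*y - 51; no integer root y with |y| ≤ 4.
  x = 4: f_y(4, y) = 18*y - 70; no integer root y with |y| ≤ 4.
Only singular point on the grid: (0, 3).
Classify: substitute x = 0 + u, y = 3 + v and expand: f = -2*u**3 - u**2*v - u**2 + 2*u*v**2 + v**2.
No constant or linear terms (consistent with a singular point). Quadratic part: -u**2 + v**2. Cubic part: -2*u**3 - u**2*v + 2*u*v**2.
The quadratic part v**2 - u**2 = (v − u)(v + u) splits into two distinct linear factors, so there are two distinct tangent lines y − 3 = ±(x − 0) — this is a node (ordinary double point).
Classification: node.


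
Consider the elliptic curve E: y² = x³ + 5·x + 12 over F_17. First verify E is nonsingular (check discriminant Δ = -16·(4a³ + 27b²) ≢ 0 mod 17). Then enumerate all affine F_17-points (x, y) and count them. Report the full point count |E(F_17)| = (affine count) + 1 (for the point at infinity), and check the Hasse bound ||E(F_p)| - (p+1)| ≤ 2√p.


Affine points = {(1, 1), (1, 16), (2, 8), (2, 9), (5, 3), (5, 14), (7, 4), (7, 13), (9, 2), (9, 15), (10, 5), (10, 12), (11, 2), (11, 15), (12, 7), (12, 10), (13, 8), (13, 9), (14, 2), (14, 15)}; affine count = 20; |E(F_17)| = 21.

Discriminant check: Δ ∝ 4a³ + 27b² = 4·5³ + 27·12² = 4·125 + 27·144 ≡ 2 (mod 17). Nonzero ⇒ E is nonsingular.
For each x ∈ F_17, compute rhs = x³ + 5·x + 12 mod 17, then count y ∈ F_17 with y² ≡ rhs.
  x = 0: rhs = 12, matching y values: none (0 points).
  x = 1: rhs = 1, matching y values: 1, 16 (2 points).
  x = 2: rhs = 13, matching y values: 8, 9 (2 points).
  x = 3: rhs = 3, matching y values: none (0 points).
  x = 4: rhs = 11, matching y values: none (0 points).
  x = 5: rhs = 9, matching y values: 3, 14 (2 points).
  x = 6: rhs = 3, matching y values: none (0 points).
  x = 7: rhs = 16, matching y values: 4, 13 (2 points).
  x = 8: rhs = 3, matching y values: none (0 points).
  x = 9: rhs = 4, matching y values: 2, 15 (2 points).
  x = 10: rhs = 8, matching y values: 5, 12 (2 points).
  x = 11: rhs = 4, matching y values: 2, 15 (2 points).
  x = 12: rhs = 15, matching y values: 7, 10 (2 points).
  x = 13: rhs = 13, matching y values: 8, 9 (2 points).
  x = 14: rhs = 4, matching y values: 2, 15 (2 points).
  x = 15: rhs = 11, matching y values: none (0 points).
  x = 16: rhs = 6, matching y values: none (0 points).
Total affine count: 20.
Full point count |E(F_17)| = 20 + 1 = 21.
Hasse bound: |21 − (17+1)| = |3| = 3 ≤ 2√17 ≈ 8.2462 ✓.


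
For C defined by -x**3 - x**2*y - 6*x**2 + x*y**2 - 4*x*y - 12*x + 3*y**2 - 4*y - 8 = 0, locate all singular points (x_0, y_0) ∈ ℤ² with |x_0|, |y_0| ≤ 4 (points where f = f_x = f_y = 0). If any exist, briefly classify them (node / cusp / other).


Singular points: {(-2, 0)}; classification: cusp.

Compute partial derivatives:
  f_x = -3*x**2 - 2*x*y - 12*x + y**2 - 4*y - 12.
  f_y = -x**2 + 2*x*y - 4*x + 6*y - 4.
Scan x_0 ∈ {−4, ..., 4}. For each x_0, f_y(x_0, y) is a polynomial in y; find its integer roots y ∈ {−4, ..., 4}, then test f_x and f at those candidates.
  x = -4: f_y(-4, y) = -2*y - 4; vanishes at y ∈ {-2}. (-4, -2): f_x = -16 ≠ 0.
  x = -3: f_y(-3, y) = -1; no integer root y with |y| ≤ 4.
  x = -2: f_y(-2, y) = 2*y; vanishes at y ∈ {0}. (-2, 0): f_x = 0, f = 0 — SINGULAR.
  x = -1: f_y(-1, y) = 4*y - 1; no integer root y with |y| ≤ 4.
  x = 0: f_y(0, y) = 6*y - 4; no integer root y with |y| ≤ 4.
  x = 1: f_y(1, y) = 8*y - 9; no integer root y with |y| ≤ 4.
  x = 2: f_y(2, y) = 10*y - 16; no integer root y with |y| ≤ 4.
  x = 3: f_y(3, y) = 12*y - 25; no integer root y with |y| ≤ 4.
  x = 4: f_y(4, y) = 14*y - 36; no integer root y with |y| ≤ 4.
Only singular point on the grid: (-2, 0).
Classify: substitute x = -2 + u, y = 0 + v and expand: f = -u**3 - u**2*v + u*v**2 + v**2.
No constant or linear terms (consistent with a singular point). Quadratic part: v**2. Cubic part: -u**3 - u**2*v + u*v**2.
The quadratic part v**2 is a perfect square, so there is a single (double) tangent line v = 0, i.e. y = 0. Restricting the cubic part to that line (v = 0) leaves -u**3 ≠ 0, so f is not divisible by v and the branch is v² ≈ u**3 to lowest order — this is a cusp.
Classification: cusp.
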